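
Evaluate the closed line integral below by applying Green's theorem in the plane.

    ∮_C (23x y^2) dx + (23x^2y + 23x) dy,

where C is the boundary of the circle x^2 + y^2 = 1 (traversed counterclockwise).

Green's theorem converts the closed line integral into a double integral over the enclosed region D:

    ∮_C P dx + Q dy = ∬_D (∂Q/∂x - ∂P/∂y) dA.

Here P = 23x y^2, Q = 23x^2y + 23x, so

    ∂Q/∂x = 46x y + 23,    ∂P/∂y = 46x y,
    ∂Q/∂x - ∂P/∂y = 23.

D is the region x^2 + y^2 ≤ 1. Evaluating the double integral:

In polar coordinates (x = r cos θ, y = r sin θ, dA = r dr dθ) the integrand becomes 23, so

    ∬_D (23) dA = ∫_0^{2π} ∫_0^{1} (23) · r dr dθ.

Inner (r from 0 to 1): 23/2.
Outer (θ from 0 to 2π): 23π.

Therefore ∮_C P dx + Q dy = 23π.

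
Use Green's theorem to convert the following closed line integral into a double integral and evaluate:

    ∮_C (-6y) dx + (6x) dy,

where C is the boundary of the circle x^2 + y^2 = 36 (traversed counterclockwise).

Green's theorem converts the closed line integral into a double integral over the enclosed region D:

    ∮_C P dx + Q dy = ∬_D (∂Q/∂x - ∂P/∂y) dA.

Here P = -6y, Q = 6x, so

    ∂Q/∂x = 6,    ∂P/∂y = -6,
    ∂Q/∂x - ∂P/∂y = 12.

D is the region x^2 + y^2 ≤ 36. Evaluating the double integral:

In polar coordinates (x = r cos θ, y = r sin θ, dA = r dr dθ) the integrand becomes 12, so

    ∬_D (12) dA = ∫_0^{2π} ∫_0^{6} (12) · r dr dθ.

Inner (r from 0 to 6): 216.
Outer (θ from 0 to 2π): 432π.

Therefore ∮_C P dx + Q dy = 432π.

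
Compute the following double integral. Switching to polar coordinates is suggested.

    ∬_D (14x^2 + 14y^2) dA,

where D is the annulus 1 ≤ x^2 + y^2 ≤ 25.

The region D is 1 ≤ r ≤ 5, 0 ≤ θ ≤ 2π in polar coordinates, where x = r cos(θ), y = r sin(θ), and dA = r dr dθ.

Under the substitution, the integrand becomes 14r^2, so

    ∬_D (14x^2 + 14y^2) dA = ∫_{0}^{2π} ∫_{1}^{5} (14r^2) · r dr dθ.

Inner integral (in r): ∫_{1}^{5} (14r^2) · r dr = 2184.

Outer integral (in θ): ∫_{0}^{2π} (2184) dθ = 4368π.

Therefore ∬_D (14x^2 + 14y^2) dA = 4368π.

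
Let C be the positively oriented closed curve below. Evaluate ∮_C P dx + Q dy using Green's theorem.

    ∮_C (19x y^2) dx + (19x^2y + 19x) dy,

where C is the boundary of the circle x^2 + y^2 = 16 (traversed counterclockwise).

Green's theorem converts the closed line integral into a double integral over the enclosed region D:

    ∮_C P dx + Q dy = ∬_D (∂Q/∂x - ∂P/∂y) dA.

Here P = 19x y^2, Q = 19x^2y + 19x, so

    ∂Q/∂x = 38x y + 19,    ∂P/∂y = 38x y,
    ∂Q/∂x - ∂P/∂y = 19.

D is the region x^2 + y^2 ≤ 16. Evaluating the double integral:

In polar coordinates (x = r cos θ, y = r sin θ, dA = r dr dθ) the integrand becomes 19, so

    ∬_D (19) dA = ∫_0^{2π} ∫_0^{4} (19) · r dr dθ.

Inner (r from 0 to 4): 152.
Outer (θ from 0 to 2π): 304π.

Therefore ∮_C P dx + Q dy = 304π.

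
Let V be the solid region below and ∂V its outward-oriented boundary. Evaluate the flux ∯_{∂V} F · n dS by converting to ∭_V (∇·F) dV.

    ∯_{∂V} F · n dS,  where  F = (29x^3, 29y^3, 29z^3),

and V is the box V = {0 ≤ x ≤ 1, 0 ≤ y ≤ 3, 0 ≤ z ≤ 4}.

By the divergence theorem,

    ∯_{∂V} F · n dS = ∭_V (∇ · F) dV.

Compute the divergence:
    ∇ · F = ∂F_x/∂x + ∂F_y/∂y + ∂F_z/∂z = 87x^2 + 87y^2 + 87z^2.

V is a rectangular box, so dV = dx dy dz with 0 ≤ x ≤ 1, 0 ≤ y ≤ 3, 0 ≤ z ≤ 4.

Integrate (87x^2 + 87y^2 + 87z^2) over V as an iterated integral:

    ∭_V (∇·F) dV = ∫_0^{1} ∫_0^{3} ∫_0^{4} (87x^2 + 87y^2 + 87z^2) dz dy dx.

Inner (z from 0 to 4): 348x^2 + 348y^2 + 1856.
Middle (y from 0 to 3): 1044x^2 + 8700.
Outer (x from 0 to 1): 9048.

Therefore ∯_{∂V} F · n dS = 9048.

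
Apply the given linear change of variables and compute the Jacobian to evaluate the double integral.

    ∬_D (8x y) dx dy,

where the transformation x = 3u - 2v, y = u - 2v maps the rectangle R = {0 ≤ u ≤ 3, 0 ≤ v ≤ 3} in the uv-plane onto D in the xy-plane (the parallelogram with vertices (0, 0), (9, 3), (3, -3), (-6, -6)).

Compute the Jacobian determinant of (x, y) with respect to (u, v):

    ∂(x,y)/∂(u,v) = | 3  -2 | = (3)(-2) - (-2)(1) = -4.
                   | 1  -2 |

Its absolute value is |J| = 4 (the area scaling factor).

Substituting x = 3u - 2v, y = u - 2v into the integrand,

    8x y → 24u^2 - 64u v + 32v^2,

so the integral becomes

    ∬_R (24u^2 - 64u v + 32v^2) · |J| du dv = ∫_0^3 ∫_0^3 (96u^2 - 256u v + 128v^2) dv du.

Inner (v): 288u^2 - 1152u + 1152.
Outer (u): 864.

Therefore ∬_D (8x y) dx dy = 864.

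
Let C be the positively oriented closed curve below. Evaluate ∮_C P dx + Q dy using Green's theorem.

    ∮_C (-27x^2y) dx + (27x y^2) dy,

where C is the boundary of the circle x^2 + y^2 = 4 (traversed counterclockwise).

Green's theorem converts the closed line integral into a double integral over the enclosed region D:

    ∮_C P dx + Q dy = ∬_D (∂Q/∂x - ∂P/∂y) dA.

Here P = -27x^2y, Q = 27x y^2, so

    ∂Q/∂x = 27y^2,    ∂P/∂y = -27x^2,
    ∂Q/∂x - ∂P/∂y = 27x^2 + 27y^2.

D is the region x^2 + y^2 ≤ 4. Evaluating the double integral:

In polar coordinates (x = r cos θ, y = r sin θ, dA = r dr dθ) the integrand becomes 27r^2, so

    ∬_D (27x^2 + 27y^2) dA = ∫_0^{2π} ∫_0^{2} (27r^2) · r dr dθ.

Inner (r from 0 to 2): 108.
Outer (θ from 0 to 2π): 216π.

Therefore ∮_C P dx + Q dy = 216π.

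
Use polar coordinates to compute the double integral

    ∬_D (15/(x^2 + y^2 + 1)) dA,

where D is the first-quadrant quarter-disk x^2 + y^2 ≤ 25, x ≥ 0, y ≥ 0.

The region D is 0 ≤ r ≤ 5, 0 ≤ θ ≤ π/2 in polar coordinates, where x = r cos(θ), y = r sin(θ), and dA = r dr dθ.

Under the substitution, the integrand becomes 15/(r^2 + 1), so

    ∬_D (15/(x^2 + y^2 + 1)) dA = ∫_{0}^{π/2} ∫_{0}^{5} (15/(r^2 + 1)) · r dr dθ.

Inner integral (in r): ∫_{0}^{5} (15/(r^2 + 1)) · r dr = 15log(26)/2.

Outer integral (in θ): ∫_{0}^{π/2} (15log(26)/2) dθ = 15π log(26)/4.

Therefore ∬_D (15/(x^2 + y^2 + 1)) dA = 15π log(26)/4.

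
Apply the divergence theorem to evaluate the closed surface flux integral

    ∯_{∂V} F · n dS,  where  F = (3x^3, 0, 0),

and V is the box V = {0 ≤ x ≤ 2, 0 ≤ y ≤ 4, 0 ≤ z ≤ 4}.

By the divergence theorem,

    ∯_{∂V} F · n dS = ∭_V (∇ · F) dV.

Compute the divergence:
    ∇ · F = ∂F_x/∂x + ∂F_y/∂y + ∂F_z/∂z = 9x^2 + 0 + 0 = 9x^2.

V is a rectangular box, so dV = dx dy dz with 0 ≤ x ≤ 2, 0 ≤ y ≤ 4, 0 ≤ z ≤ 4.

Integrate (9x^2) over V as an iterated integral:

    ∭_V (∇·F) dV = ∫_0^{2} ∫_0^{4} ∫_0^{4} (9x^2) dz dy dx.

Inner (z from 0 to 4): 36x^2.
Middle (y from 0 to 4): 144x^2.
Outer (x from 0 to 2): 384.

Therefore ∯_{∂V} F · n dS = 384.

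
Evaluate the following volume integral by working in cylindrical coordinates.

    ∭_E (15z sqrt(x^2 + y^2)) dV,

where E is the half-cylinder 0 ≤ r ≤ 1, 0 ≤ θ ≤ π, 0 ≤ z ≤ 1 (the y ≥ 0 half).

In cylindrical coordinates, x = r cos(θ), y = r sin(θ), z = z, and dV = r dr dθ dz.

The integrand becomes 15r z, so

    ∭_E (15z sqrt(x^2 + y^2)) dV = ∫_{0}^{π} ∫_{0}^{1} ∫_{0}^{1} (15r z) · r dz dr dθ.

Inner (z): 15r^2/2.
Middle (r from 0 to 1): 5/2.
Outer (θ): 5π/2.

Therefore the triple integral equals 5π/2.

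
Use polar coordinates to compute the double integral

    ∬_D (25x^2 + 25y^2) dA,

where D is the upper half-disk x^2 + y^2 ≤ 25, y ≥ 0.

The region D is 0 ≤ r ≤ 5, 0 ≤ θ ≤ π in polar coordinates, where x = r cos(θ), y = r sin(θ), and dA = r dr dθ.

Under the substitution, the integrand becomes 25r^2, so

    ∬_D (25x^2 + 25y^2) dA = ∫_{0}^{π} ∫_{0}^{5} (25r^2) · r dr dθ.

Inner integral (in r): ∫_{0}^{5} (25r^2) · r dr = 15625/4.

Outer integral (in θ): ∫_{0}^{π} (15625/4) dθ = 15625π/4.

Therefore ∬_D (25x^2 + 25y^2) dA = 15625π/4.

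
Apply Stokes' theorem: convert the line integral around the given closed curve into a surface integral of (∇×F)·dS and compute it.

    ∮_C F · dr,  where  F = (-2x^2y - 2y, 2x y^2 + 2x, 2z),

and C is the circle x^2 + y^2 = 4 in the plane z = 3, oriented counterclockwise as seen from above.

Let S be the flat disk x^2 + y^2 ≤ 4 in the plane z = 3, with upward unit normal n̂ = ẑ. By Stokes' theorem,

    ∮_C F · dr = ∬_S (∇ × F) · n̂ dS = ∬_D (curl F)_z dA,

where D is the disk x^2 + y^2 ≤ 4.

Compute the curl of F = (-2x^2y - 2y, 2x y^2 + 2x, 2z):
    (∇ × F)_x = ∂F_z/∂y - ∂F_y/∂z = 0,
    (∇ × F)_y = ∂F_x/∂z - ∂F_z/∂x = 0,
    (∇ × F)_z = ∂F_y/∂x - ∂F_x/∂y = 2x^2 + 2y^2 + 4.

On z = 3, (curl F)_z = 2x^2 + 2y^2 + 4.

Convert to polar (x = r cos θ, y = r sin θ, dA = r dr dθ); the integrand becomes 2r^2 + 4, so

    ∬_D (curl F)_z dA = ∫_0^{2π} ∫_0^{2} (2r^2 + 4) · r dr dθ.

Inner (r from 0 to 2): 16.
Outer (θ from 0 to 2π): 32π.

Therefore ∮_C F · dr = 32π.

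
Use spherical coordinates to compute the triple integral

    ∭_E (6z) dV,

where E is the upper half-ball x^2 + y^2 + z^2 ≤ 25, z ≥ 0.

In spherical coordinates, x = ρ sin(φ) cos(θ), y = ρ sin(φ) sin(θ), z = ρ cos(φ), and dV = ρ^2 sin(φ) dρ dφ dθ.

The integrand becomes 6ρ cos(φ), so

    ∭_E (6z) dV = ∫_{0}^{2π} ∫_{0}^{π/2} ∫_{0}^{5} (6ρ cos(φ)) · ρ^2 sin(φ) dρ dφ dθ.

Inner (ρ): 1875sin(2φ)/4.
Middle (φ): 1875/4.
Outer (θ): 1875π/2.

Therefore the triple integral equals 1875π/2.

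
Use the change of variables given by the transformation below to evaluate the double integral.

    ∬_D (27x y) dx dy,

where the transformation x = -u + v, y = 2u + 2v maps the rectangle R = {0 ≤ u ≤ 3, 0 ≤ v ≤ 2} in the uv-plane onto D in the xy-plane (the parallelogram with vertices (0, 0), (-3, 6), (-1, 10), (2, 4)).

Compute the Jacobian determinant of (x, y) with respect to (u, v):

    ∂(x,y)/∂(u,v) = | -1  1 | = (-1)(2) - (1)(2) = -4.
                   | 2  2 |

Its absolute value is |J| = 4 (the area scaling factor).

Substituting x = -u + v, y = 2u + 2v into the integrand,

    27x y → -54u^2 + 54v^2,

so the integral becomes

    ∬_R (-54u^2 + 54v^2) · |J| du dv = ∫_0^3 ∫_0^2 (-216u^2 + 216v^2) dv du.

Inner (v): 576 - 432u^2.
Outer (u): -2160.

Therefore ∬_D (27x y) dx dy = -2160.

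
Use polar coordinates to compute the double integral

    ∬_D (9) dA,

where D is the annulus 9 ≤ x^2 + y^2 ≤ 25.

The region D is 3 ≤ r ≤ 5, 0 ≤ θ ≤ 2π in polar coordinates, where x = r cos(θ), y = r sin(θ), and dA = r dr dθ.

Under the substitution, the integrand becomes 9, so

    ∬_D (9) dA = ∫_{0}^{2π} ∫_{3}^{5} (9) · r dr dθ.

Inner integral (in r): ∫_{3}^{5} (9) · r dr = 72.

Outer integral (in θ): ∫_{0}^{2π} (72) dθ = 144π.

Therefore ∬_D (9) dA = 144π.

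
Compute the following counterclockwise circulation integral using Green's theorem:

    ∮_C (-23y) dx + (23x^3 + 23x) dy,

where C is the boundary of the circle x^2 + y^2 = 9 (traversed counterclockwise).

Green's theorem converts the closed line integral into a double integral over the enclosed region D:

    ∮_C P dx + Q dy = ∬_D (∂Q/∂x - ∂P/∂y) dA.

Here P = -23y, Q = 23x^3 + 23x, so

    ∂Q/∂x = 69x^2 + 23,    ∂P/∂y = -23,
    ∂Q/∂x - ∂P/∂y = 69x^2 + 46.

D is the region x^2 + y^2 ≤ 9. Evaluating the double integral:

In polar coordinates (x = r cos θ, y = r sin θ, dA = r dr dθ) the integrand becomes 69r^2cos(θ)^2 + 46, so

    ∬_D (69x^2 + 46) dA = ∫_0^{2π} ∫_0^{3} (69r^2cos(θ)^2 + 46) · r dr dθ.

Inner (r from 0 to 3): 5589cos(θ)^2/4 + 207.
Outer (θ from 0 to 2π): 7245π/4.

Therefore ∮_C P dx + Q dy = 7245π/4.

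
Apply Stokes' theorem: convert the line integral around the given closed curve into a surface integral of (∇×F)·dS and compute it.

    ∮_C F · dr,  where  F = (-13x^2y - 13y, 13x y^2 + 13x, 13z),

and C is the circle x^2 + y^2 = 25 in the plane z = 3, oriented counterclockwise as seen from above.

Let S be the flat disk x^2 + y^2 ≤ 25 in the plane z = 3, with upward unit normal n̂ = ẑ. By Stokes' theorem,

    ∮_C F · dr = ∬_S (∇ × F) · n̂ dS = ∬_D (curl F)_z dA,

where D is the disk x^2 + y^2 ≤ 25.

Compute the curl of F = (-13x^2y - 13y, 13x y^2 + 13x, 13z):
    (∇ × F)_x = ∂F_z/∂y - ∂F_y/∂z = 0,
    (∇ × F)_y = ∂F_x/∂z - ∂F_z/∂x = 0,
    (∇ × F)_z = ∂F_y/∂x - ∂F_x/∂y = 13x^2 + 13y^2 + 26.

On z = 3, (curl F)_z = 13x^2 + 13y^2 + 26.

Convert to polar (x = r cos θ, y = r sin θ, dA = r dr dθ); the integrand becomes 13r^2 + 26, so

    ∬_D (curl F)_z dA = ∫_0^{2π} ∫_0^{5} (13r^2 + 26) · r dr dθ.

Inner (r from 0 to 5): 9425/4.
Outer (θ from 0 to 2π): 9425π/2.

Therefore ∮_C F · dr = 9425π/2.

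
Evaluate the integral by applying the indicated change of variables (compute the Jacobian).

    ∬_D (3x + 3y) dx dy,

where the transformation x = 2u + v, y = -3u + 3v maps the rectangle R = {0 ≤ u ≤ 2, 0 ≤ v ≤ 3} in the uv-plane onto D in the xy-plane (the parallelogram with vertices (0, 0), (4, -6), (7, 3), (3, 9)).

Compute the Jacobian determinant of (x, y) with respect to (u, v):

    ∂(x,y)/∂(u,v) = | 2  1 | = (2)(3) - (1)(-3) = 9.
                   | -3  3 |

Its absolute value is |J| = 9 (the area scaling factor).

Substituting x = 2u + v, y = -3u + 3v into the integrand,

    3x + 3y → -3u + 12v,

so the integral becomes

    ∬_R (-3u + 12v) · |J| du dv = ∫_0^2 ∫_0^3 (-27u + 108v) dv du.

Inner (v): 486 - 81u.
Outer (u): 810.

Therefore ∬_D (3x + 3y) dx dy = 810.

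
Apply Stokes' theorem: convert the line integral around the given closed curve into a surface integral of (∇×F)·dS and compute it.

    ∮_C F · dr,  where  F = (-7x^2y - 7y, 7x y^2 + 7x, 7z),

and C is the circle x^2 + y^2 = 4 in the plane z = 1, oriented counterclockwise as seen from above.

Let S be the flat disk x^2 + y^2 ≤ 4 in the plane z = 1, with upward unit normal n̂ = ẑ. By Stokes' theorem,

    ∮_C F · dr = ∬_S (∇ × F) · n̂ dS = ∬_D (curl F)_z dA,

where D is the disk x^2 + y^2 ≤ 4.

Compute the curl of F = (-7x^2y - 7y, 7x y^2 + 7x, 7z):
    (∇ × F)_x = ∂F_z/∂y - ∂F_y/∂z = 0,
    (∇ × F)_y = ∂F_x/∂z - ∂F_z/∂x = 0,
    (∇ × F)_z = ∂F_y/∂x - ∂F_x/∂y = 7x^2 + 7y^2 + 14.

On z = 1, (curl F)_z = 7x^2 + 7y^2 + 14.

Convert to polar (x = r cos θ, y = r sin θ, dA = r dr dθ); the integrand becomes 7r^2 + 14, so

    ∬_D (curl F)_z dA = ∫_0^{2π} ∫_0^{2} (7r^2 + 14) · r dr dθ.

Inner (r from 0 to 2): 56.
Outer (θ from 0 to 2π): 112π.

Therefore ∮_C F · dr = 112π.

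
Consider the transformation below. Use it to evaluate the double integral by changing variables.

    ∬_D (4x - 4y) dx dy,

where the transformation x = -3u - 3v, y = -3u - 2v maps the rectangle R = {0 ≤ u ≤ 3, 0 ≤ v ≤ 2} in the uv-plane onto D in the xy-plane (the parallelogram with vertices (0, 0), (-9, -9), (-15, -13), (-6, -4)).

Compute the Jacobian determinant of (x, y) with respect to (u, v):

    ∂(x,y)/∂(u,v) = | -3  -3 | = (-3)(-2) - (-3)(-3) = -3.
                   | -3  -2 |

Its absolute value is |J| = 3 (the area scaling factor).

Substituting x = -3u - 3v, y = -3u - 2v into the integrand,

    4x - 4y → -4v,

so the integral becomes

    ∬_R (-4v) · |J| du dv = ∫_0^3 ∫_0^2 (-12v) dv du.

Inner (v): -24.
Outer (u): -72.

Therefore ∬_D (4x - 4y) dx dy = -72.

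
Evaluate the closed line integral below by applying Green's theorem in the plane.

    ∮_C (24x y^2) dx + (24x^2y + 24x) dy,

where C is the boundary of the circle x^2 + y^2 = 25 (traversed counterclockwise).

Green's theorem converts the closed line integral into a double integral over the enclosed region D:

    ∮_C P dx + Q dy = ∬_D (∂Q/∂x - ∂P/∂y) dA.

Here P = 24x y^2, Q = 24x^2y + 24x, so

    ∂Q/∂x = 48x y + 24,    ∂P/∂y = 48x y,
    ∂Q/∂x - ∂P/∂y = 24.

D is the region x^2 + y^2 ≤ 25. Evaluating the double integral:

In polar coordinates (x = r cos θ, y = r sin θ, dA = r dr dθ) the integrand becomes 24, so

    ∬_D (24) dA = ∫_0^{2π} ∫_0^{5} (24) · r dr dθ.

Inner (r from 0 to 5): 300.
Outer (θ from 0 to 2π): 600π.

Therefore ∮_C P dx + Q dy = 600π.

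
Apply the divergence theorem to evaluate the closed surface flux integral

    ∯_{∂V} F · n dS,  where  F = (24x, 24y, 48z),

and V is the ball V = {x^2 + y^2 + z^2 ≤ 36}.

By the divergence theorem,

    ∯_{∂V} F · n dS = ∭_V (∇ · F) dV.

Compute the divergence:
    ∇ · F = ∂F_x/∂x + ∂F_y/∂y + ∂F_z/∂z = 24 + 24 + 48 = 96.

In spherical coordinates, x = ρ sin(φ) cos(θ), y = ρ sin(φ) sin(θ), z = ρ cos(φ), dV = ρ^2 sin(φ) dρ dφ dθ, with 0 ≤ ρ ≤ 6, 0 ≤ φ ≤ π, 0 ≤ θ ≤ 2π.

The integrand, after substitution and multiplying by the volume element, becomes (96) · ρ^2 sin(φ), so

    ∭_V (∇·F) dV = ∫_0^{2π} ∫_0^{π} ∫_0^{6} (96) · ρ^2 sin(φ) dρ dφ dθ.

Inner (ρ from 0 to 6): 6912sin(φ).
Middle (φ from 0 to π): 13824.
Outer (θ from 0 to 2π): 27648π.

Therefore ∯_{∂V} F · n dS = 27648π.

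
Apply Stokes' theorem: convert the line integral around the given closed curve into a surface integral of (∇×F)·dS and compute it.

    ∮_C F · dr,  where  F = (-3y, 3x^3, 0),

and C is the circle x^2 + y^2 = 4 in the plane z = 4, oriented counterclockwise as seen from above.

Let S be the flat disk x^2 + y^2 ≤ 4 in the plane z = 4, with upward unit normal n̂ = ẑ. By Stokes' theorem,

    ∮_C F · dr = ∬_S (∇ × F) · n̂ dS = ∬_D (curl F)_z dA,

where D is the disk x^2 + y^2 ≤ 4.

Compute the curl of F = (-3y, 3x^3, 0):
    (∇ × F)_x = ∂F_z/∂y - ∂F_y/∂z = 0,
    (∇ × F)_y = ∂F_x/∂z - ∂F_z/∂x = 0,
    (∇ × F)_z = ∂F_y/∂x - ∂F_x/∂y = 9x^2 + 3.

On z = 4, (curl F)_z = 9x^2 + 3.

Convert to polar (x = r cos θ, y = r sin θ, dA = r dr dθ); the integrand becomes 9r^2cos(θ)^2 + 3, so

    ∬_D (curl F)_z dA = ∫_0^{2π} ∫_0^{2} (9r^2cos(θ)^2 + 3) · r dr dθ.

Inner (r from 0 to 2): 36cos(θ)^2 + 6.
Outer (θ from 0 to 2π): 48π.

Therefore ∮_C F · dr = 48π.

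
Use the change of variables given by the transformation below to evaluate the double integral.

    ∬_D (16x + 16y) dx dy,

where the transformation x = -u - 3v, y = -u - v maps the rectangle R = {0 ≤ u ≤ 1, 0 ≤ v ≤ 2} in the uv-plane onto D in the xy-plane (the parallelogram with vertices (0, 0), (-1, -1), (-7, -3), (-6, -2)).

Compute the Jacobian determinant of (x, y) with respect to (u, v):

    ∂(x,y)/∂(u,v) = | -1  -3 | = (-1)(-1) - (-3)(-1) = -2.
                   | -1  -1 |

Its absolute value is |J| = 2 (the area scaling factor).

Substituting x = -u - 3v, y = -u - v into the integrand,

    16x + 16y → -32u - 64v,

so the integral becomes

    ∬_R (-32u - 64v) · |J| du dv = ∫_0^1 ∫_0^2 (-64u - 128v) dv du.

Inner (v): -128u - 256.
Outer (u): -320.

Therefore ∬_D (16x + 16y) dx dy = -320.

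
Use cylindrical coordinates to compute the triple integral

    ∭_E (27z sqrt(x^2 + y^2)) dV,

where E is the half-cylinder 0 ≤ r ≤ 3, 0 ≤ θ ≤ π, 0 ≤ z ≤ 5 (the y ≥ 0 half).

In cylindrical coordinates, x = r cos(θ), y = r sin(θ), z = z, and dV = r dr dθ dz.

The integrand becomes 27r z, so

    ∭_E (27z sqrt(x^2 + y^2)) dV = ∫_{0}^{π} ∫_{0}^{3} ∫_{0}^{5} (27r z) · r dz dr dθ.

Inner (z): 675r^2/2.
Middle (r from 0 to 3): 6075/2.
Outer (θ): 6075π/2.

Therefore the triple integral equals 6075π/2.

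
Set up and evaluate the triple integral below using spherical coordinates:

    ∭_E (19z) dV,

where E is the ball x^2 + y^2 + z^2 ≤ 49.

In spherical coordinates, x = ρ sin(φ) cos(θ), y = ρ sin(φ) sin(θ), z = ρ cos(φ), and dV = ρ^2 sin(φ) dρ dφ dθ.

The integrand becomes 19ρ cos(φ), so

    ∭_E (19z) dV = ∫_{0}^{2π} ∫_{0}^{π} ∫_{0}^{7} (19ρ cos(φ)) · ρ^2 sin(φ) dρ dφ dθ.

Inner (ρ): 45619sin(2φ)/8.
Middle (φ): 0.
Outer (θ): 0.

Therefore the triple integral equals 0.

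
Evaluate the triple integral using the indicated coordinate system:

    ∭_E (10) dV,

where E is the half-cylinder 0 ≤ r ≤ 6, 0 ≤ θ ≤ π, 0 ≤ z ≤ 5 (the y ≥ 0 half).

In cylindrical coordinates, x = r cos(θ), y = r sin(θ), z = z, and dV = r dr dθ dz.

The integrand becomes 10, so

    ∭_E (10) dV = ∫_{0}^{π} ∫_{0}^{6} ∫_{0}^{5} (10) · r dz dr dθ.

Inner (z): 50r.
Middle (r from 0 to 6): 900.
Outer (θ): 900π.

Therefore the triple integral equals 900π.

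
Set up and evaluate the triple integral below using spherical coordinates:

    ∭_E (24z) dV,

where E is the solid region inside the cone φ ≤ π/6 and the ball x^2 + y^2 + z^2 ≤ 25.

In spherical coordinates, x = ρ sin(φ) cos(θ), y = ρ sin(φ) sin(θ), z = ρ cos(φ), and dV = ρ^2 sin(φ) dρ dφ dθ.

The integrand becomes 24ρ cos(φ), so

    ∭_E (24z) dV = ∫_{0}^{2π} ∫_{0}^{π/6} ∫_{0}^{5} (24ρ cos(φ)) · ρ^2 sin(φ) dρ dφ dθ.

Inner (ρ): 1875sin(2φ).
Middle (φ): 1875/4.
Outer (θ): 1875π/2.

Therefore the triple integral equals 1875π/2.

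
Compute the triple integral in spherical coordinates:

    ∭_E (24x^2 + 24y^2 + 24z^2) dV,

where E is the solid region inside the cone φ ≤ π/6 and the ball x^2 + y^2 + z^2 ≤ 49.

In spherical coordinates, x = ρ sin(φ) cos(θ), y = ρ sin(φ) sin(θ), z = ρ cos(φ), and dV = ρ^2 sin(φ) dρ dφ dθ.

The integrand becomes 24ρ^2, so

    ∭_E (24x^2 + 24y^2 + 24z^2) dV = ∫_{0}^{2π} ∫_{0}^{π/6} ∫_{0}^{7} (24ρ^2) · ρ^2 sin(φ) dρ dφ dθ.

Inner (ρ): 403368sin(φ)/5.
Middle (φ): 403368/5 - 201684sqrt(3)/5.
Outer (θ): 403368π (2 - sqrt(3))/5.

Therefore the triple integral equals 403368π (2 - sqrt(3))/5.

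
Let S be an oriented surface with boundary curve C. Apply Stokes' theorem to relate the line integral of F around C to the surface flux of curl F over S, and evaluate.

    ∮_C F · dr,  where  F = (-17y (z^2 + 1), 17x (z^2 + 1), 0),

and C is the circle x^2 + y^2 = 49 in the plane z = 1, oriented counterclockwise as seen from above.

Let S be the flat disk x^2 + y^2 ≤ 49 in the plane z = 1, with upward unit normal n̂ = ẑ. By Stokes' theorem,

    ∮_C F · dr = ∬_S (∇ × F) · n̂ dS = ∬_D (curl F)_z dA,

where D is the disk x^2 + y^2 ≤ 49.

Compute the curl of F = (-17y (z^2 + 1), 17x (z^2 + 1), 0):
    (∇ × F)_x = ∂F_z/∂y - ∂F_y/∂z = -34x z,
    (∇ × F)_y = ∂F_x/∂z - ∂F_z/∂x = -34y z,
    (∇ × F)_z = ∂F_y/∂x - ∂F_x/∂y = 34z^2 + 34.

On z = 1, (curl F)_z = 68.

Convert to polar (x = r cos θ, y = r sin θ, dA = r dr dθ); the integrand becomes 68, so

    ∬_D (curl F)_z dA = ∫_0^{2π} ∫_0^{7} (68) · r dr dθ.

Inner (r from 0 to 7): 1666.
Outer (θ from 0 to 2π): 3332π.

Therefore ∮_C F · dr = 3332π.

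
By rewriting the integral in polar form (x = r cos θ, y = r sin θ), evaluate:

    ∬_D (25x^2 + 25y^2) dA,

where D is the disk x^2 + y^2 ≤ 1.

The region D is 0 ≤ r ≤ 1, 0 ≤ θ ≤ 2π in polar coordinates, where x = r cos(θ), y = r sin(θ), and dA = r dr dθ.

Under the substitution, the integrand becomes 25r^2, so

    ∬_D (25x^2 + 25y^2) dA = ∫_{0}^{2π} ∫_{0}^{1} (25r^2) · r dr dθ.

Inner integral (in r): ∫_{0}^{1} (25r^2) · r dr = 25/4.

Outer integral (in θ): ∫_{0}^{2π} (25/4) dθ = 25π/2.

Therefore ∬_D (25x^2 + 25y^2) dA = 25π/2.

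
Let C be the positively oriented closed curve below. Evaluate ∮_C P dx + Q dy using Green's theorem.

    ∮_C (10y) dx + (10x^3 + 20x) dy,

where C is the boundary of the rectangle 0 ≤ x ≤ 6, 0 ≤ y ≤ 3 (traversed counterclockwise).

Green's theorem converts the closed line integral into a double integral over the enclosed region D:

    ∮_C P dx + Q dy = ∬_D (∂Q/∂x - ∂P/∂y) dA.

Here P = 10y, Q = 10x^3 + 20x, so

    ∂Q/∂x = 30x^2 + 20,    ∂P/∂y = 10,
    ∂Q/∂x - ∂P/∂y = 30x^2 + 10.

D is the region 0 ≤ x ≤ 6, 0 ≤ y ≤ 3. Evaluating the double integral:

    ∬_D (30x^2 + 10) dA = ∫_0^{6} ∫_0^{3} (30x^2 + 10) dy dx.

Inner (y from 0 to 3): 90x^2 + 30.
Outer (x from 0 to 6): 6660.

Therefore ∮_C P dx + Q dy = 6660.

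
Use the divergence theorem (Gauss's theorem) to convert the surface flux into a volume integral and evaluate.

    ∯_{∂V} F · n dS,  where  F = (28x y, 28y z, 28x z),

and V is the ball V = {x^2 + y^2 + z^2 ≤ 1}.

By the divergence theorem,

    ∯_{∂V} F · n dS = ∭_V (∇ · F) dV.

Compute the divergence:
    ∇ · F = ∂F_x/∂x + ∂F_y/∂y + ∂F_z/∂z = 28y + 28z + 28x = 28x + 28y + 28z.

In spherical coordinates, x = ρ sin(φ) cos(θ), y = ρ sin(φ) sin(θ), z = ρ cos(φ), dV = ρ^2 sin(φ) dρ dφ dθ, with 0 ≤ ρ ≤ 1, 0 ≤ φ ≤ π, 0 ≤ θ ≤ 2π.

The integrand, after substitution and multiplying by the volume element, becomes (28ρ (sqrt(2)sin(φ)sin(θ + π/4) + cos(φ))) · ρ^2 sin(φ), so

    ∭_V (∇·F) dV = ∫_0^{2π} ∫_0^{π} ∫_0^{1} (28ρ (sqrt(2)sin(φ)sin(θ + π/4) + cos(φ))) · ρ^2 sin(φ) dρ dφ dθ.

Inner (ρ from 0 to 1): 7(sqrt(2)sin(φ)sin(θ + π/4) + cos(φ))sin(φ).
Middle (φ from 0 to π): 7sqrt(2)π sin(θ + π/4)/2.
Outer (θ from 0 to 2π): 0.

Therefore ∯_{∂V} F · n dS = 0.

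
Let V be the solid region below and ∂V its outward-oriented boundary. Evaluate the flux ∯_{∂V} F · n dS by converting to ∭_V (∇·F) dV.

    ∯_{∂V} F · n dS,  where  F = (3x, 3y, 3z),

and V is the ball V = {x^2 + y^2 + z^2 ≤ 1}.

By the divergence theorem,

    ∯_{∂V} F · n dS = ∭_V (∇ · F) dV.

Compute the divergence:
    ∇ · F = ∂F_x/∂x + ∂F_y/∂y + ∂F_z/∂z = 3 + 3 + 3 = 9.

In spherical coordinates, x = ρ sin(φ) cos(θ), y = ρ sin(φ) sin(θ), z = ρ cos(φ), dV = ρ^2 sin(φ) dρ dφ dθ, with 0 ≤ ρ ≤ 1, 0 ≤ φ ≤ π, 0 ≤ θ ≤ 2π.

The integrand, after substitution and multiplying by the volume element, becomes (9) · ρ^2 sin(φ), so

    ∭_V (∇·F) dV = ∫_0^{2π} ∫_0^{π} ∫_0^{1} (9) · ρ^2 sin(φ) dρ dφ dθ.

Inner (ρ from 0 to 1): 3sin(φ).
Middle (φ from 0 to π): 6.
Outer (θ from 0 to 2π): 12π.

Therefore ∯_{∂V} F · n dS = 12π.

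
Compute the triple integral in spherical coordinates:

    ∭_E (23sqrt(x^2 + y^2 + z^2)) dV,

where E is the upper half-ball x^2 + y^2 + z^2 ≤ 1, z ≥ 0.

In spherical coordinates, x = ρ sin(φ) cos(θ), y = ρ sin(φ) sin(θ), z = ρ cos(φ), and dV = ρ^2 sin(φ) dρ dφ dθ.

The integrand becomes 23ρ, so

    ∭_E (23sqrt(x^2 + y^2 + z^2)) dV = ∫_{0}^{2π} ∫_{0}^{π/2} ∫_{0}^{1} (23ρ) · ρ^2 sin(φ) dρ dφ dθ.

Inner (ρ): 23sin(φ)/4.
Middle (φ): 23/4.
Outer (θ): 23π/2.

Therefore the triple integral equals 23π/2.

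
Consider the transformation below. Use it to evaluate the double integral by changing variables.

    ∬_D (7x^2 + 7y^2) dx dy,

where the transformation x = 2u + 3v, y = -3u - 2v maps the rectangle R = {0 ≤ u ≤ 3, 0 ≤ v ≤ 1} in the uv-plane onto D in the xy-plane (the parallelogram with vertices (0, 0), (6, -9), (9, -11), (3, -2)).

Compute the Jacobian determinant of (x, y) with respect to (u, v):

    ∂(x,y)/∂(u,v) = | 2  3 | = (2)(-2) - (3)(-3) = 5.
                   | -3  -2 |

Its absolute value is |J| = 5 (the area scaling factor).

Substituting x = 2u + 3v, y = -3u - 2v into the integrand,

    7x^2 + 7y^2 → 91u^2 + 168u v + 91v^2,

so the integral becomes

    ∬_R (91u^2 + 168u v + 91v^2) · |J| du dv = ∫_0^3 ∫_0^1 (455u^2 + 840u v + 455v^2) dv du.

Inner (v): 455u^2 + 420u + 455/3.
Outer (u): 6440.

Therefore ∬_D (7x^2 + 7y^2) dx dy = 6440.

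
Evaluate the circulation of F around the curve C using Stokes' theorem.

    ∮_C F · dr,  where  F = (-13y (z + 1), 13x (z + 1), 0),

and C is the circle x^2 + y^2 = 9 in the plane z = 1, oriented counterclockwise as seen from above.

Let S be the flat disk x^2 + y^2 ≤ 9 in the plane z = 1, with upward unit normal n̂ = ẑ. By Stokes' theorem,

    ∮_C F · dr = ∬_S (∇ × F) · n̂ dS = ∬_D (curl F)_z dA,

where D is the disk x^2 + y^2 ≤ 9.

Compute the curl of F = (-13y (z + 1), 13x (z + 1), 0):
    (∇ × F)_x = ∂F_z/∂y - ∂F_y/∂z = -13x,
    (∇ × F)_y = ∂F_x/∂z - ∂F_z/∂x = -13y,
    (∇ × F)_z = ∂F_y/∂x - ∂F_x/∂y = 26z + 26.

On z = 1, (curl F)_z = 52.

Convert to polar (x = r cos θ, y = r sin θ, dA = r dr dθ); the integrand becomes 52, so

    ∬_D (curl F)_z dA = ∫_0^{2π} ∫_0^{3} (52) · r dr dθ.

Inner (r from 0 to 3): 234.
Outer (θ from 0 to 2π): 468π.

Therefore ∮_C F · dr = 468π.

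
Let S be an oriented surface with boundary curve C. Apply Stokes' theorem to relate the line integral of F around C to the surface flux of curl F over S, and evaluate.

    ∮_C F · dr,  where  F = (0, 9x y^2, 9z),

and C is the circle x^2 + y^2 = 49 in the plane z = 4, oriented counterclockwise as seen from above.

Let S be the flat disk x^2 + y^2 ≤ 49 in the plane z = 4, with upward unit normal n̂ = ẑ. By Stokes' theorem,

    ∮_C F · dr = ∬_S (∇ × F) · n̂ dS = ∬_D (curl F)_z dA,

where D is the disk x^2 + y^2 ≤ 49.

Compute the curl of F = (0, 9x y^2, 9z):
    (∇ × F)_x = ∂F_z/∂y - ∂F_y/∂z = 0,
    (∇ × F)_y = ∂F_x/∂z - ∂F_z/∂x = 0,
    (∇ × F)_z = ∂F_y/∂x - ∂F_x/∂y = 9y^2.

On z = 4, (curl F)_z = 9y^2.

Convert to polar (x = r cos θ, y = r sin θ, dA = r dr dθ); the integrand becomes 9r^2sin(θ)^2, so

    ∬_D (curl F)_z dA = ∫_0^{2π} ∫_0^{7} (9r^2sin(θ)^2) · r dr dθ.

Inner (r from 0 to 7): 21609sin(θ)^2/4.
Outer (θ from 0 to 2π): 21609π/4.

Therefore ∮_C F · dr = 21609π/4.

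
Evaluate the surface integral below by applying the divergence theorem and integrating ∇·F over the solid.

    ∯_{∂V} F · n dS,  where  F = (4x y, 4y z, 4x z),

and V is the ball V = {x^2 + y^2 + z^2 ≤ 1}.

By the divergence theorem,

    ∯_{∂V} F · n dS = ∭_V (∇ · F) dV.

Compute the divergence:
    ∇ · F = ∂F_x/∂x + ∂F_y/∂y + ∂F_z/∂z = 4y + 4z + 4x = 4x + 4y + 4z.

In spherical coordinates, x = ρ sin(φ) cos(θ), y = ρ sin(φ) sin(θ), z = ρ cos(φ), dV = ρ^2 sin(φ) dρ dφ dθ, with 0 ≤ ρ ≤ 1, 0 ≤ φ ≤ π, 0 ≤ θ ≤ 2π.

The integrand, after substitution and multiplying by the volume element, becomes (4ρ (sqrt(2)sin(φ)sin(θ + π/4) + cos(φ))) · ρ^2 sin(φ), so

    ∭_V (∇·F) dV = ∫_0^{2π} ∫_0^{π} ∫_0^{1} (4ρ (sqrt(2)sin(φ)sin(θ + π/4) + cos(φ))) · ρ^2 sin(φ) dρ dφ dθ.

Inner (ρ from 0 to 1): (sqrt(2)sin(φ)sin(θ + π/4) + cos(φ))sin(φ).
Middle (φ from 0 to π): sqrt(2)π sin(θ + π/4)/2.
Outer (θ from 0 to 2π): 0.

Therefore ∯_{∂V} F · n dS = 0.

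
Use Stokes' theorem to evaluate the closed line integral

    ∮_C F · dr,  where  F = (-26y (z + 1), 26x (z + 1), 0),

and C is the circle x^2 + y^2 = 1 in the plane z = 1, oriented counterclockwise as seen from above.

Let S be the flat disk x^2 + y^2 ≤ 1 in the plane z = 1, with upward unit normal n̂ = ẑ. By Stokes' theorem,

    ∮_C F · dr = ∬_S (∇ × F) · n̂ dS = ∬_D (curl F)_z dA,

where D is the disk x^2 + y^2 ≤ 1.

Compute the curl of F = (-26y (z + 1), 26x (z + 1), 0):
    (∇ × F)_x = ∂F_z/∂y - ∂F_y/∂z = -26x,
    (∇ × F)_y = ∂F_x/∂z - ∂F_z/∂x = -26y,
    (∇ × F)_z = ∂F_y/∂x - ∂F_x/∂y = 52z + 52.

On z = 1, (curl F)_z = 104.

Convert to polar (x = r cos θ, y = r sin θ, dA = r dr dθ); the integrand becomes 104, so

    ∬_D (curl F)_z dA = ∫_0^{2π} ∫_0^{1} (104) · r dr dθ.

Inner (r from 0 to 1): 52.
Outer (θ from 0 to 2π): 104π.

Therefore ∮_C F · dr = 104π.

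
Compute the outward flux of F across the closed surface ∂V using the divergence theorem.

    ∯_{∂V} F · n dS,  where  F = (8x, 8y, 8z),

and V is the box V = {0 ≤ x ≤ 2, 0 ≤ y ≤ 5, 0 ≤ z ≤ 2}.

By the divergence theorem,

    ∯_{∂V} F · n dS = ∭_V (∇ · F) dV.

Compute the divergence:
    ∇ · F = ∂F_x/∂x + ∂F_y/∂y + ∂F_z/∂z = 8 + 8 + 8 = 24.

V is a rectangular box, so dV = dx dy dz with 0 ≤ x ≤ 2, 0 ≤ y ≤ 5, 0 ≤ z ≤ 2.

Integrate (24) over V as an iterated integral:

    ∭_V (∇·F) dV = ∫_0^{2} ∫_0^{5} ∫_0^{2} (24) dz dy dx.

Inner (z from 0 to 2): 48.
Middle (y from 0 to 5): 240.
Outer (x from 0 to 2): 480.

Therefore ∯_{∂V} F · n dS = 480.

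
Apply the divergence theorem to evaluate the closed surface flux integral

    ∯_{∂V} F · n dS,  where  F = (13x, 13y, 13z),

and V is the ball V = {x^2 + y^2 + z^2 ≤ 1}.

By the divergence theorem,

    ∯_{∂V} F · n dS = ∭_V (∇ · F) dV.

Compute the divergence:
    ∇ · F = ∂F_x/∂x + ∂F_y/∂y + ∂F_z/∂z = 13 + 13 + 13 = 39.

In spherical coordinates, x = ρ sin(φ) cos(θ), y = ρ sin(φ) sin(θ), z = ρ cos(φ), dV = ρ^2 sin(φ) dρ dφ dθ, with 0 ≤ ρ ≤ 1, 0 ≤ φ ≤ π, 0 ≤ θ ≤ 2π.

The integrand, after substitution and multiplying by the volume element, becomes (39) · ρ^2 sin(φ), so

    ∭_V (∇·F) dV = ∫_0^{2π} ∫_0^{π} ∫_0^{1} (39) · ρ^2 sin(φ) dρ dφ dθ.

Inner (ρ from 0 to 1): 13sin(φ).
Middle (φ from 0 to π): 26.
Outer (θ from 0 to 2π): 52π.

Therefore ∯_{∂V} F · n dS = 52π.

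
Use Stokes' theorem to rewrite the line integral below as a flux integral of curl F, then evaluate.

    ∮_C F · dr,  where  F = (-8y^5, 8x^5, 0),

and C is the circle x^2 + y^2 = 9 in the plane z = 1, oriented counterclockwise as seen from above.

Let S be the flat disk x^2 + y^2 ≤ 9 in the plane z = 1, with upward unit normal n̂ = ẑ. By Stokes' theorem,

    ∮_C F · dr = ∬_S (∇ × F) · n̂ dS = ∬_D (curl F)_z dA,

where D is the disk x^2 + y^2 ≤ 9.

Compute the curl of F = (-8y^5, 8x^5, 0):
    (∇ × F)_x = ∂F_z/∂y - ∂F_y/∂z = 0,
    (∇ × F)_y = ∂F_x/∂z - ∂F_z/∂x = 0,
    (∇ × F)_z = ∂F_y/∂x - ∂F_x/∂y = 40x^4 + 40y^4.

On z = 1, (curl F)_z = 40x^4 + 40y^4.

Convert to polar (x = r cos θ, y = r sin θ, dA = r dr dθ); the integrand becomes 40r^4(sin(θ)^4 + cos(θ)^4), so

    ∬_D (curl F)_z dA = ∫_0^{2π} ∫_0^{3} (40r^4(sin(θ)^4 + cos(θ)^4)) · r dr dθ.

Inner (r from 0 to 3): 4860sin(θ)^4 + 4860cos(θ)^4.
Outer (θ from 0 to 2π): 7290π.

Therefore ∮_C F · dr = 7290π.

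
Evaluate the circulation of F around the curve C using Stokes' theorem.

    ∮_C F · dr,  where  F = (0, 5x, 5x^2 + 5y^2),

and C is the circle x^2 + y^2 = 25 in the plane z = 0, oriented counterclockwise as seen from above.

Let S be the flat disk x^2 + y^2 ≤ 25 in the plane z = 0, with upward unit normal n̂ = ẑ. By Stokes' theorem,

    ∮_C F · dr = ∬_S (∇ × F) · n̂ dS = ∬_D (curl F)_z dA,

where D is the disk x^2 + y^2 ≤ 25.

Compute the curl of F = (0, 5x, 5x^2 + 5y^2):
    (∇ × F)_x = ∂F_z/∂y - ∂F_y/∂z = 10y,
    (∇ × F)_y = ∂F_x/∂z - ∂F_z/∂x = -10x,
    (∇ × F)_z = ∂F_y/∂x - ∂F_x/∂y = 5.

On z = 0, (curl F)_z = 5.

Convert to polar (x = r cos θ, y = r sin θ, dA = r dr dθ); the integrand becomes 5, so

    ∬_D (curl F)_z dA = ∫_0^{2π} ∫_0^{5} (5) · r dr dθ.

Inner (r from 0 to 5): 125/2.
Outer (θ from 0 to 2π): 125π.

Therefore ∮_C F · dr = 125π.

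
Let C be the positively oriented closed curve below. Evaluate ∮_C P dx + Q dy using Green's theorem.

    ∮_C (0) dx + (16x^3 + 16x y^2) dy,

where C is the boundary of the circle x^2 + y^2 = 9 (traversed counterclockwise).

Green's theorem converts the closed line integral into a double integral over the enclosed region D:

    ∮_C P dx + Q dy = ∬_D (∂Q/∂x - ∂P/∂y) dA.

Here P = 0, Q = 16x^3 + 16x y^2, so

    ∂Q/∂x = 48x^2 + 16y^2,    ∂P/∂y = 0,
    ∂Q/∂x - ∂P/∂y = 48x^2 + 16y^2.

D is the region x^2 + y^2 ≤ 9. Evaluating the double integral:

In polar coordinates (x = r cos θ, y = r sin θ, dA = r dr dθ) the integrand becomes 16r^2(cos(2θ) + 2), so

    ∬_D (48x^2 + 16y^2) dA = ∫_0^{2π} ∫_0^{3} (16r^2(cos(2θ) + 2)) · r dr dθ.

Inner (r from 0 to 3): 324cos(2θ) + 648.
Outer (θ from 0 to 2π): 1296π.

Therefore ∮_C P dx + Q dy = 1296π.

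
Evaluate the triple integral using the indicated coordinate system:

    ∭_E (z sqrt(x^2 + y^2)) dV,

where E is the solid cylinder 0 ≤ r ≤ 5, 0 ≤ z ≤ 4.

In cylindrical coordinates, x = r cos(θ), y = r sin(θ), z = z, and dV = r dr dθ dz.

The integrand becomes r z, so

    ∭_E (z sqrt(x^2 + y^2)) dV = ∫_{0}^{2π} ∫_{0}^{5} ∫_{0}^{4} (r z) · r dz dr dθ.

Inner (z): 8r^2.
Middle (r from 0 to 5): 1000/3.
Outer (θ): 2000π/3.

Therefore the triple integral equals 2000π/3.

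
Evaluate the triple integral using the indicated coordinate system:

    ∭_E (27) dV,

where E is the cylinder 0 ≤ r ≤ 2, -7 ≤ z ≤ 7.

In cylindrical coordinates, x = r cos(θ), y = r sin(θ), z = z, and dV = r dr dθ dz.

The integrand becomes 27, so

    ∭_E (27) dV = ∫_{0}^{2π} ∫_{0}^{2} ∫_{-7}^{7} (27) · r dz dr dθ.

Inner (z): 378r.
Middle (r from 0 to 2): 756.
Outer (θ): 1512π.

Therefore the triple integral equals 1512π.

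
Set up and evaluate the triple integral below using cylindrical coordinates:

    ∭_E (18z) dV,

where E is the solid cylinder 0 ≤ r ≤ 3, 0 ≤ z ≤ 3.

In cylindrical coordinates, x = r cos(θ), y = r sin(θ), z = z, and dV = r dr dθ dz.

The integrand becomes 18z, so

    ∭_E (18z) dV = ∫_{0}^{2π} ∫_{0}^{3} ∫_{0}^{3} (18z) · r dz dr dθ.

Inner (z): 81r.
Middle (r from 0 to 3): 729/2.
Outer (θ): 729π.

Therefore the triple integral equals 729π.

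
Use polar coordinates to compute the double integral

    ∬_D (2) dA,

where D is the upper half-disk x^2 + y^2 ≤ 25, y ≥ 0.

The region D is 0 ≤ r ≤ 5, 0 ≤ θ ≤ π in polar coordinates, where x = r cos(θ), y = r sin(θ), and dA = r dr dθ.

Under the substitution, the integrand becomes 2, so

    ∬_D (2) dA = ∫_{0}^{π} ∫_{0}^{5} (2) · r dr dθ.

Inner integral (in r): ∫_{0}^{5} (2) · r dr = 25.

Outer integral (in θ): ∫_{0}^{π} (25) dθ = 25π.

Therefore ∬_D (2) dA = 25π.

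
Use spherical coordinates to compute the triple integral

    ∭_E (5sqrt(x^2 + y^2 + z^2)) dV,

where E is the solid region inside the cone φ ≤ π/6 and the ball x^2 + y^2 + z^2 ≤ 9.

In spherical coordinates, x = ρ sin(φ) cos(θ), y = ρ sin(φ) sin(θ), z = ρ cos(φ), and dV = ρ^2 sin(φ) dρ dφ dθ.

The integrand becomes 5ρ, so

    ∭_E (5sqrt(x^2 + y^2 + z^2)) dV = ∫_{0}^{2π} ∫_{0}^{π/6} ∫_{0}^{3} (5ρ) · ρ^2 sin(φ) dρ dφ dθ.

Inner (ρ): 405sin(φ)/4.
Middle (φ): 405/4 - 405sqrt(3)/8.
Outer (θ): 405π (2 - sqrt(3))/4.

Therefore the triple integral equals 405π (2 - sqrt(3))/4.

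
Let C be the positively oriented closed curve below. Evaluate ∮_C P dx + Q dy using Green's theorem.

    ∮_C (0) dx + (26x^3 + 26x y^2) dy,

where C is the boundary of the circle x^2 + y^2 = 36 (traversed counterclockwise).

Green's theorem converts the closed line integral into a double integral over the enclosed region D:

    ∮_C P dx + Q dy = ∬_D (∂Q/∂x - ∂P/∂y) dA.

Here P = 0, Q = 26x^3 + 26x y^2, so

    ∂Q/∂x = 78x^2 + 26y^2,    ∂P/∂y = 0,
    ∂Q/∂x - ∂P/∂y = 78x^2 + 26y^2.

D is the region x^2 + y^2 ≤ 36. Evaluating the double integral:

In polar coordinates (x = r cos θ, y = r sin θ, dA = r dr dθ) the integrand becomes 26r^2(cos(2θ) + 2), so

    ∬_D (78x^2 + 26y^2) dA = ∫_0^{2π} ∫_0^{6} (26r^2(cos(2θ) + 2)) · r dr dθ.

Inner (r from 0 to 6): 8424cos(2θ) + 16848.
Outer (θ from 0 to 2π): 33696π.

Therefore ∮_C P dx + Q dy = 33696π.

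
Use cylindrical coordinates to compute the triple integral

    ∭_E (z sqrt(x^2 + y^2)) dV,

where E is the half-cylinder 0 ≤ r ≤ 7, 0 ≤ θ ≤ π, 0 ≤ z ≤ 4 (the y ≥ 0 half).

In cylindrical coordinates, x = r cos(θ), y = r sin(θ), z = z, and dV = r dr dθ dz.

The integrand becomes r z, so

    ∭_E (z sqrt(x^2 + y^2)) dV = ∫_{0}^{π} ∫_{0}^{7} ∫_{0}^{4} (r z) · r dz dr dθ.

Inner (z): 8r^2.
Middle (r from 0 to 7): 2744/3.
Outer (θ): 2744π/3.

Therefore the triple integral equals 2744π/3.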